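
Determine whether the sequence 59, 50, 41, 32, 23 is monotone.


Differences: -9, -9, -9, -9
All differences < 0 → strictly DECREASING

Monotonically decreasing


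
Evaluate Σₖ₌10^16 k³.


Σₖ₌10^16 k³ = [16·17/2]² − [9·10/2]²
= 18496 − 2025 = 16471

Σk³ = 16471


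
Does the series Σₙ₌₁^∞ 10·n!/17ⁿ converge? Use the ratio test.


aₙ = 10·n!/17^n
a_{n+1}/aₙ = (n+1)!/17^(n+1) × 17^n/n!  (constant 10 cancels)
= (n+1)/17
L = lim(n→∞) (n+1)/17 = ∞
L > 1 → series DIVERGES

Diverges (ratio test: L = ∞ > 1)


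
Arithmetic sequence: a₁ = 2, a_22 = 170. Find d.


d = (aₙ - a₁)/(n-1)
= (170 - 2)/(22-1)
= 168/21 = 8

d = 8


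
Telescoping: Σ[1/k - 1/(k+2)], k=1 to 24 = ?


Telescoping with gap 2: two head and two tail terms survive.
= (1 + 1/2) - (1/25 + 1/26)
= 3/2 - 1/25 - 1/26 = 462/325

Sum = 462/325


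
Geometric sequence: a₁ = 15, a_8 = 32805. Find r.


r^(n-1) = aₙ/a₁
r^7 = 32805/15 = 2187
r = 2187^(1/7)
= 3

r = 3


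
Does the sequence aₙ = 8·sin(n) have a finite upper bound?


For all n, -1 ≤ sin(n) ≤ 1, so -8 ≤ 8·sin(n) ≤ 8
Lower bound: -8, Upper bound: 8
The sequence IS bounded

Bounded (-8 ≤ aₙ ≤ 8)


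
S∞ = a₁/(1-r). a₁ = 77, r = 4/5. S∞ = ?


S∞ = a₁/(1-r) = 77/(1 - 4/5)
= 77/(1/5)
= 385

S∞ = 385


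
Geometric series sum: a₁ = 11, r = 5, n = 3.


Sₙ = 11×(5^3 - 1)/(5 - 1)
= 11×(125 - 1)/4
= 11×124/4
= 341

S_3 = 341


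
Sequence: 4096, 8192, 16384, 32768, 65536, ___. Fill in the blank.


Pattern: powers of 2: 2ⁿ
Terms: 4096, 8192, 16384, 32768, 65536
Next term = 131072

Next term = 131072


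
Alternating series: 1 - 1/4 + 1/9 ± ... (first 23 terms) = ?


S = 1 - 1/4 + 1/9 - 1/16 + 1/25 - 1/36 + 1/49 - 1/64 ± ...
= 0.8234
(Full series converges to +π²/12 ≈ +0.8225)

S_23 = 0.8234


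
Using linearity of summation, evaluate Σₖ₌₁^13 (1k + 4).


Σ(1k+4) = 1·Σk + 4·n
= 1·91 + 4·13
= 91 + 52 = 143

Σ = 143


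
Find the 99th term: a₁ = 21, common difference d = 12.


aₙ = a₁ + (n-1)d
= 21 + (99-1)×12
= 21 + 1176
= 1197

a_99 = 1197


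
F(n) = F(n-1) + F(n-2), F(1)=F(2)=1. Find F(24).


Fibonacci sequence: 1, 1, 2, 3, 5, 8, 13, 21, 34, 55, 89, ...
F(24) = 46368

F(24) = 46368


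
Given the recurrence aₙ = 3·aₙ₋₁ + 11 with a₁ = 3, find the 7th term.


Computing step by step:
a_1 = 3
a_2 = 20
a_3 = 71
a_4 = 224
a_5 = 683
a_6 = 2060
a_7 = 6191


a_7 = 6191


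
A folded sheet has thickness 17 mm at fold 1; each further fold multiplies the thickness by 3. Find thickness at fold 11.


aₙ = a₁·r^(n-1)
= 17×3^10
= 17×59049
= 1003833

a_11 = 1003833


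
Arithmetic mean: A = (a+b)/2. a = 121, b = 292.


AM = (121 + 292)/2 = 413/2 = 206.5

AM = 206.5


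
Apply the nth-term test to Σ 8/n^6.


lim(n→∞) 8/n^6 = 0
lim aₙ = 0 → nth-term test is INCONCLUSIVE
(Need other tests; this is actually a convergent p-series with p=6 > 1)

Inconclusive (lim aₙ = 0; need another test)


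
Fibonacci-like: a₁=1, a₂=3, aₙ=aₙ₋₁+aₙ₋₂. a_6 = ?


Computing iteratively: 1, 3, 4, 7, 11, 18
a_6 = 18

a_6 = 18


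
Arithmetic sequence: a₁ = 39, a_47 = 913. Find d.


d = (aₙ - a₁)/(n-1)
= (913 - 39)/(47-1)
= 874/46 = 19

d = 19


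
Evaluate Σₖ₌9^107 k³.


Σₖ₌9^107 k³ = [107·108/2]² − [8·9/2]²
= 33385284 − 1296 = 33383988

Σk³ = 33383988


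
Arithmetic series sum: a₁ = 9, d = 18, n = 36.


aₙ = 9 + (36-1)×18 = 639
Sₙ = n(a₁+aₙ)/2 = 36×(9+639)/2
= 36×648/2 = 11664

S_36 = 11664


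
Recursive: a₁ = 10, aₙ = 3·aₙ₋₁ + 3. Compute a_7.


Computing step by step:
a_1 = 10
a_2 = 33
a_3 = 102
a_4 = 309
a_5 = 930
a_6 = 2793
a_7 = 8382


a_7 = 8382


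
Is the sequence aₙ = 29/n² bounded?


a₁ = 29, a₂ = 29/4, a₃ = 29/9, ...
0 < aₙ ≤ 29 for all n ≥ 1
The sequence IS bounded

Bounded (0 < aₙ ≤ 29)


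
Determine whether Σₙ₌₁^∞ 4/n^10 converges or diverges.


p-series test: Σ c/n^p converges if p > 1, diverges if p ≤ 1 (constant c > 0 doesn't affect convergence).
p = 10
10 > 1 → CONVERGES

Converges (p = 10 > 1)


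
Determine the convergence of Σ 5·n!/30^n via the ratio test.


aₙ = 5·n!/30^n
a_{n+1}/aₙ = (n+1)!/30^(n+1) × 30^n/n!  (constant 5 cancels)
= (n+1)/30
L = lim(n→∞) (n+1)/30 = ∞
L > 1 → series DIVERGES

Diverges (ratio test: L = ∞ > 1)


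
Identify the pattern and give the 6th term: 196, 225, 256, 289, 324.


Pattern: perfect squares: n²
Terms: 196, 225, 256, 289, 324
Next term = 361

Next term = 361


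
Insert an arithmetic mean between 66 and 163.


AM = (66 + 163)/2 = 229/2 = 114.5

AM = 114.5


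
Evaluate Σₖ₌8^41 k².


Σₖ₌8^41 k² = Σₖ₌₁^41 k² − Σₖ₌₁^7 k²
= 41·42·83/6 − 7·8·15/6
= 23821 − 140 = 23681

Σk² = 23681


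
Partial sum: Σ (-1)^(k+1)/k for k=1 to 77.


S = 1 - 1/2 + 1/3 - 1/4 + 1/5 - 1/6 + 1/7 - 1/8 ± ...
= 0.6996
(Full series converges to +ln(2) ≈ +0.6931)

S_77 = 0.6996


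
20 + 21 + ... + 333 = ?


Σₖ₌20^333 k = Σₖ₌₁^333 k − Σₖ₌₁^19 k
= 333·334/2 − 19·20/2
= 55611 − 190 = 55421

Σk = 55421


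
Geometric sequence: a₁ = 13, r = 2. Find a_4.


aₙ = a₁·r^(n-1)
= 13×2^3
= 13×8
= 104

a_4 = 104


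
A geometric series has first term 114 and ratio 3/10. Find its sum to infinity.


S∞ = a₁/(1-r) = 114/(1 - 3/10)
= 114/(7/10)
= 1140/7

S∞ = 1140/7


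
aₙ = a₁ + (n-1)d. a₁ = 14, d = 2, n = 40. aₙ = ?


aₙ = a₁ + (n-1)d
= 14 + (40-1)×2
= 14 + 78
= 92

a_40 = 92


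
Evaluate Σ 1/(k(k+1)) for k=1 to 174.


1/(k(k+1)) = 1/k - 1/(k+1) (partial fractions)
Telescoping: Σ = 1 - 1/175 = 174/175

Sum = 174/175


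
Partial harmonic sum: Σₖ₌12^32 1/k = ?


Σₖ₌12^32 1/k = 1/12 + 1/13 + 1/14 + ... + 1/32
= 149980107719459/144403552893600
≈ 1.0386

Sum = 149980107719459/144403552893600 ≈ 1.0386


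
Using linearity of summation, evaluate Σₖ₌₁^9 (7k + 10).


Σ(7k+10) = 7·Σk + 10·n
= 7·45 + 10·9
= 315 + 90 = 405

Σ = 405


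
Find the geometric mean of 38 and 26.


GM = √(38×26) = √988 = 31.4325

GM = 31.4325


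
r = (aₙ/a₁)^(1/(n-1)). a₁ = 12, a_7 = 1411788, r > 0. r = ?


r^(n-1) = aₙ/a₁
r^6 = 1411788/12 = 117649
r = 117649^(1/6)
= ±7; taking r > 0 gives r = 7

r = 7


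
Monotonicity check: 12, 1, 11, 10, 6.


Differences: -11, 10, -1, -4
Difference at position 2 is +10 (> 0) but position 1 is -11 (< 0) — sequence both rises and falls
→ NOT monotonic

Not monotonic


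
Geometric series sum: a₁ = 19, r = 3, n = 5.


Sₙ = 19×(3^5 - 1)/(3 - 1)
= 19×(243 - 1)/2
= 19×242/2
= 2299

S_5 = 2299


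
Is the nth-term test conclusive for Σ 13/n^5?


lim(n→∞) 13/n^5 = 0
lim aₙ = 0 → nth-term test is INCONCLUSIVE
(Need other tests; this is actually a convergent p-series with p=5 > 1)

Inconclusive (lim aₙ = 0; need another test)


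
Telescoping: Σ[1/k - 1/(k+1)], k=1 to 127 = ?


Telescoping: adjacent terms cancel.
= 1/1 - 1/128
= 1 - 1/128 = 127/128

Sum = 127/128


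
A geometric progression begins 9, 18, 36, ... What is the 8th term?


aₙ = a₁·r^(n-1)
= 9×2^7
= 9×128
= 1152

a_8 = 1152


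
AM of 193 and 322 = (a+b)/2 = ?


AM = (193 + 322)/2 = 515/2 = 257.5

AM = 257.5


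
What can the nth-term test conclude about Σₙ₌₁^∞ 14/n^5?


lim(n→∞) 14/n^5 = 0
lim aₙ = 0 → nth-term test is INCONCLUSIVE
(Need other tests; this is actually a convergent p-series with p=5 > 1)

Inconclusive (lim aₙ = 0; need another test)


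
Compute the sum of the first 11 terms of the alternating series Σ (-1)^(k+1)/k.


S = 1 - 1/2 + 1/3 - 1/4 + 1/5 - 1/6 + 1/7 - 1/8 ± ...
= 0.7365
(Full series converges to +ln(2) ≈ +0.6931)

S_11 = 0.7365


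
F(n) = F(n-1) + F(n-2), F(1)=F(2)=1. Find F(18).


Fibonacci sequence: 1, 1, 2, 3, 5, 8, 13, 21, 34, 55, 89, ...
F(18) = 2584

F(18) = 2584


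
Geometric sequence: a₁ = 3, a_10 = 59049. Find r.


r^(n-1) = aₙ/a₁
r^9 = 59049/3 = 19683
r = 19683^(1/9)
= 3

r = 3


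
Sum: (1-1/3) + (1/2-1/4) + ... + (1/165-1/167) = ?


Telescoping with gap 2: two head and two tail terms survive.
= (1 + 1/2) - (1/166 + 1/167)
= 3/2 - 1/166 - 1/167 = 20625/13861

Sum = 20625/13861


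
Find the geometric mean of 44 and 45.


GM = √(44×45) = √1980 = 44.4972

GM = 44.4972


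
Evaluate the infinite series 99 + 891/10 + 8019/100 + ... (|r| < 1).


S∞ = a₁/(1-r) = 99/(1 - 9/10)
= 99/(1/10)
= 990

S∞ = 990


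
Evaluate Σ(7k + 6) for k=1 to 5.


Σ(7k+6) = 7·Σk + 6·n
= 7·15 + 6·5
= 105 + 30 = 135

Σ = 135


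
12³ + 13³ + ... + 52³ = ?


Σₖ₌12^52 k³ = [52·53/2]² − [11·12/2]²
= 1898884 − 4356 = 1894528

Σk³ = 1894528


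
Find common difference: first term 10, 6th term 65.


d = (aₙ - a₁)/(n-1)
= (65 - 10)/(6-1)
= 55/5 = 11

d = 11


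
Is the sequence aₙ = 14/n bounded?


a₁ = 14, a₂ = 14/2, a₃ = 14/3, ...
0 < aₙ ≤ 14 for all n ≥ 1
Lower bound: 0, Upper bound: 14
The sequence IS bounded

Bounded (0 < aₙ ≤ 14)


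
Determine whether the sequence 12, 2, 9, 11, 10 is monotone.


Differences: -10, 7, 2, -1
Difference at position 2 is +7 (> 0) but position 1 is -10 (< 0) — sequence both rises and falls
→ NOT monotonic

Not monotonic


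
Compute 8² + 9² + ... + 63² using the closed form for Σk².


Σₖ₌8^63 k² = Σₖ₌₁^63 k² − Σₖ₌₁^7 k²
= 63·64·127/6 − 7·8·15/6
= 85344 − 140 = 85204

Σk² = 85204


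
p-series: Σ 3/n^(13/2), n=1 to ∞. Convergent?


p-series test: Σ c/n^p converges if p > 1, diverges if p ≤ 1 (constant c > 0 doesn't affect convergence).
p = 13/2
13/2 > 1 → CONVERGES

Converges (p = 13/2 > 1)


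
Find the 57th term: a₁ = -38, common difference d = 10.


aₙ = a₁ + (n-1)d
= -38 + (57-1)×10
= -38 + 560
= 522

a_57 = 522


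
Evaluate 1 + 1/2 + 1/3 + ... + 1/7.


H_7 = 1/1 + 1/2 + 1/3 + 1/4 + 1/5 + 1/6 + 1/7
= 363/140
≈ 2.5929

H_7 = 363/140 ≈ 2.5929


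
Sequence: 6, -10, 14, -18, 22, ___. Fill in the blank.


Pattern: alternating sign, magnitude arithmetic (d=4)
Terms: 6, -10, 14, -18, 22
Next term = -26

Next term = -26


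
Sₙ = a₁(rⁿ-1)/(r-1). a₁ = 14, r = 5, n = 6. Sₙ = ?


Sₙ = 14×(5^6 - 1)/(5 - 1)
= 14×(15625 - 1)/4
= 14×15624/4
= 54684

S_6 = 54684


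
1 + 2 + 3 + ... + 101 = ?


n(n+1)/2 = 101×102/2 = 10302/2 = 5151

Σk = 5151


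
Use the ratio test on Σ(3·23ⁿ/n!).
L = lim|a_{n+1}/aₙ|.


aₙ = 3·23^n/n!
a_{n+1}/aₙ = 23^(n+1)/(n+1)! × n!/23^n  (constant 3 cancels)
= 23/(n+1)
L = lim(n→∞) 23/(n+1) = 0
L < 1 → series CONVERGES

Converges (ratio test: L = 0 < 1)


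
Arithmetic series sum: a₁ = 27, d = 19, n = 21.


aₙ = 27 + (21-1)×19 = 407
Sₙ = n(a₁+aₙ)/2 = 21×(27+407)/2
= 21×434/2 = 4557

S_21 = 4557


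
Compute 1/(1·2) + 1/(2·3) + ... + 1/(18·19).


1/(k(k+1)) = 1/k - 1/(k+1) (partial fractions)
Telescoping: Σ = 1 - 1/19 = 18/19

Sum = 18/19


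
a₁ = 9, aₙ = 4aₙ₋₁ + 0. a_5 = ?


Computing step by step:
a_1 = 9
a_2 = 36
a_3 = 144
a_4 = 576
a_5 = 2304


a_5 = 2304


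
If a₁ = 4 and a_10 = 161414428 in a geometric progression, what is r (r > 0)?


r^(n-1) = aₙ/a₁
r^9 = 161414428/4 = 40353607
r = 40353607^(1/9)
= 7

r = 7


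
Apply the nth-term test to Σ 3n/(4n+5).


lim(n→∞) 3n/(4n+5) = 3/4 = 3/4  (divide numerator and denominator by n)
lim aₙ = 3/4 ≠ 0 → series DIVERGES

Diverges (lim aₙ = 3/4 ≠ 0)


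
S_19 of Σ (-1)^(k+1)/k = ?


S = 1 - 1/2 + 1/3 - 1/4 + 1/5 - 1/6 + 1/7 - 1/8 ± ...
= 0.7188
(Full series converges to +ln(2) ≈ +0.6931)

S_19 = 0.7188


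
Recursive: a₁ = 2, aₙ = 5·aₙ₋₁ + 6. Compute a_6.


Computing step by step:
a_1 = 2
a_2 = 16
a_3 = 86
a_4 = 436
a_5 = 2186
a_6 = 10936


a_6 = 10936


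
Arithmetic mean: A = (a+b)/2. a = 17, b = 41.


AM = (17 + 41)/2 = 58/2 = 29

AM = 29


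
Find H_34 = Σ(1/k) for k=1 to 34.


H_34 = 1/1 + 1/2 + 1/3 + ... + 1/34
= 54062195834749/13127595717600
≈ 4.1182

H_34 = 54062195834749/13127595717600 ≈ 4.1182


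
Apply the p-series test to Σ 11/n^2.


p-series test: Σ c/n^p converges if p > 1, diverges if p ≤ 1 (constant c > 0 doesn't affect convergence).
p = 2
2 > 1 → CONVERGES

Converges (p = 2 > 1)


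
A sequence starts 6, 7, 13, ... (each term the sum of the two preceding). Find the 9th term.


Computing iteratively: 6, 7, 13, 20, 33, 53, 86, 139, 225
a_9 = 225

a_9 = 225


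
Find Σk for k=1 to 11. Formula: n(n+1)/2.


n(n+1)/2 = 11×12/2 = 132/2 = 66

Σk = 66


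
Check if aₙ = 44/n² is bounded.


a₁ = 44, a₂ = 44/4, a₃ = 44/9, ...
0 < aₙ ≤ 44 for all n ≥ 1
The sequence IS bounded

Bounded (0 < aₙ ≤ 44)


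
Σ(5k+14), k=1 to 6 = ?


Σ(5k+14) = 5·Σk + 14·n
= 5·21 + 14·6
= 105 + 84 = 189

Σ = 189


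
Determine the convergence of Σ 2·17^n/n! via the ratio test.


aₙ = 2·17^n/n!
a_{n+1}/aₙ = 17^(n+1)/(n+1)! × n!/17^n  (constant 2 cancels)
= 17/(n+1)
L = lim(n→∞) 17/(n+1) = 0
L < 1 → series CONVERGES

Converges (ratio test: L = 0 < 1)


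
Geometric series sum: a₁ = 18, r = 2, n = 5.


Sₙ = 18×(2^5 - 1)/(2 - 1)
= 18×(32 - 1)/1
= 18×31/1
= 558

S_5 = 558


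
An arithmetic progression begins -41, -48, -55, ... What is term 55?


aₙ = a₁ + (n-1)d
= -41 + (55-1)×-7
= -41 - 378
= -419

a_55 = -419


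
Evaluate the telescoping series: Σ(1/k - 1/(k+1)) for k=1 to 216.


Telescoping: adjacent terms cancel.
= 1/1 - 1/217
= 1 - 1/217 = 216/217

Sum = 216/217


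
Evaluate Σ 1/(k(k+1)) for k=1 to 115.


1/(k(k+1)) = 1/k - 1/(k+1) (partial fractions)
Telescoping: Σ = 1 - 1/116 = 115/116

Sum = 115/116


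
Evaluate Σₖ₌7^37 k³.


Σₖ₌7^37 k³ = [37·38/2]² − [6·7/2]²
= 494209 − 441 = 493768

Σk³ = 493768


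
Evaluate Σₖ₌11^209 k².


Σₖ₌11^209 k² = Σₖ₌₁^209 k² − Σₖ₌₁^10 k²
= 209·210·419/6 − 10·11·21/6
= 3064985 − 385 = 3064600

Σk² = 3064600


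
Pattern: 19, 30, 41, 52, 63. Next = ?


Pattern: arithmetic (d=11)
Terms: 19, 30, 41, 52, 63
Next term = 74

Next term = 74


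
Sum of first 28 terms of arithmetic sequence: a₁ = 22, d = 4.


aₙ = 22 + (28-1)×4 = 130
Sₙ = n(a₁+aₙ)/2 = 28×(22+130)/2
= 28×152/2 = 2128

S_28 = 2128


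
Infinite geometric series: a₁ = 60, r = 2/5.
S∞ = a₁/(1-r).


S∞ = a₁/(1-r) = 60/(1 - 2/5)
= 60/(3/5)
= 100

S∞ = 100


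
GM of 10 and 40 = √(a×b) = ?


GM = √(10×40) = √400 = 20

GM = 20


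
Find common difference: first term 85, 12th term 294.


d = (aₙ - a₁)/(n-1)
= (294 - 85)/(12-1)
= 209/11 = 19

d = 19


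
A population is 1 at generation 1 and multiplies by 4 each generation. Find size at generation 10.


aₙ = a₁·r^(n-1)
= 1×4^9
= 1×262144
= 262144

a_10 = 262144


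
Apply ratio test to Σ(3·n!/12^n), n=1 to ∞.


aₙ = 3·n!/12^n
a_{n+1}/aₙ = (n+1)!/12^(n+1) × 12^n/n!  (constant 3 cancels)
= (n+1)/12
L = lim(n→∞) (n+1)/12 = ∞
L > 1 → series DIVERGES

Diverges (ratio test: L = ∞ > 1)


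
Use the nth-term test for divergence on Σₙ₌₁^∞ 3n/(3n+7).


lim(n→∞) 3n/(3n+7) = 3/3 = 1  (divide numerator and denominator by n)
lim aₙ = 1 ≠ 0 → series DIVERGES

Diverges (lim aₙ = 1 ≠ 0)


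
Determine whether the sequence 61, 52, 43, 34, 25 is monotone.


Differences: -9, -9, -9, -9
All differences < 0 → strictly DECREASING

Monotonically decreasing


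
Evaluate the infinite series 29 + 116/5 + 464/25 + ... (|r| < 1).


S∞ = a₁/(1-r) = 29/(1 - 4/5)
= 29/(1/5)
= 145

S∞ = 145


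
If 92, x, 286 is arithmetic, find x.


AM = (92 + 286)/2 = 378/2 = 189

AM = 189


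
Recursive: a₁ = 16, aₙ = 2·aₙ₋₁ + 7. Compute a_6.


Computing step by step:
a_1 = 16
a_2 = 39
a_3 = 85
a_4 = 177
a_5 = 361
a_6 = 729


a_6 = 729


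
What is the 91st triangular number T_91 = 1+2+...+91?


n(n+1)/2 = 91×92/2 = 8372/2 = 4186

Σk = 4186


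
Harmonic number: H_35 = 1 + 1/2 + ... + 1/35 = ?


H_35 = 1/1 + 1/2 + 1/3 + ... + 1/35
= 54437269998109/13127595717600
≈ 4.1468

H_35 = 54437269998109/13127595717600 ≈ 4.1468


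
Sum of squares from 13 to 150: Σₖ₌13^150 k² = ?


Σₖ₌13^150 k² = Σₖ₌₁^150 k² − Σₖ₌₁^12 k²
= 150·151·301/6 − 12·13·25/6
= 1136275 − 650 = 1135625

Σk² = 1135625


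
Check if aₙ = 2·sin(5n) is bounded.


For all n, -1 ≤ sin(5n) ≤ 1, so -2 ≤ 2·sin(5n) ≤ 2
Lower bound: -2, Upper bound: 2
The sequence IS bounded

Bounded (-2 ≤ aₙ ≤ 2)


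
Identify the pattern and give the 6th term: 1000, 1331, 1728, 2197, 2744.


Pattern: perfect cubes: n³
Terms: 1000, 1331, 1728, 2197, 2744
Next term = 3375

Next term = 3375


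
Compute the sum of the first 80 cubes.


n(n+1)/2 = 80×81/2 = 3240
Σk³ = 3240² = 10497600

Σk³ = 10497600


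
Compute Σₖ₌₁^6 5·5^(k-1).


Sₙ = 5×(5^6 - 1)/(5 - 1)
= 5×(15625 - 1)/4
= 5×15624/4
= 19530

S_6 = 19530


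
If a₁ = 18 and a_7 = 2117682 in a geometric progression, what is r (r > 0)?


r^(n-1) = aₙ/a₁
r^6 = 2117682/18 = 117649
r = 117649^(1/6)
= ±7; taking r > 0 gives r = 7

r = 7


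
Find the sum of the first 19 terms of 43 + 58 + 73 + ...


aₙ = 43 + (19-1)×15 = 313
Sₙ = n(a₁+aₙ)/2 = 19×(43+313)/2
= 19×356/2 = 3382

S_19 = 3382


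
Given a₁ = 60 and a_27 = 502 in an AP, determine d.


d = (aₙ - a₁)/(n-1)
= (502 - 60)/(27-1)
= 442/26 = 17

d = 17


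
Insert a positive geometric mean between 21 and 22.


GM = √(21×22) = √462 = 21.4942

GM = 21.4942


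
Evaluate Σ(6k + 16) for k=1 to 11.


Σ(6k+16) = 6·Σk + 16·n
= 6·66 + 16·11
= 396 + 176 = 572

Σ = 572


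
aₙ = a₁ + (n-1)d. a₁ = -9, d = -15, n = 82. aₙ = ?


aₙ = a₁ + (n-1)d
= -9 + (82-1)×-15
= -9 - 1215
= -1224

a_82 = -1224


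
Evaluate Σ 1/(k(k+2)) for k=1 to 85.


1/(k(k+2)) = (1/2)·(1/k - 1/(k+2)) (partial fractions)
Telescoping: Σ = (1/2)·(1 + 1/2 - 1/86 - 1/87) = 5525/7482

Sum = 5525/7482


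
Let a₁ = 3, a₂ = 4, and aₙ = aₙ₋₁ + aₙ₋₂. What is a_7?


Computing iteratively: 3, 4, 7, 11, 18, 29, 47
a_7 = 47

a_7 = 47


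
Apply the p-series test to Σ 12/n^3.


p-series test: Σ c/n^p converges if p > 1, diverges if p ≤ 1 (constant c > 0 doesn't affect convergence).
p = 3
3 > 1 → CONVERGES

Converges (p = 3 > 1)


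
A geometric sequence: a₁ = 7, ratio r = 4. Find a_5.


aₙ = a₁·r^(n-1)
= 7×4^4
= 7×256
= 1792

a_5 = 1792


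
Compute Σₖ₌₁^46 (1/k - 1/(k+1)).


Telescoping: adjacent terms cancel.
= 1/1 - 1/47
= 1 - 1/47 = 46/47

Sum = 46/47


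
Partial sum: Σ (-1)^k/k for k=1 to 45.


S = -1 + 1/2 - 1/3 + 1/4 - 1/5 + 1/6 - 1/7 + 1/8 ± ...
= -0.7041
(Full series converges to -ln(2) ≈ -0.6931)

S_45 = -0.7041


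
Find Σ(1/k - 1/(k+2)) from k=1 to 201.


Telescoping with gap 2: two head and two tail terms survive.
= (1 + 1/2) - (1/202 + 1/203)
= 3/2 - 1/202 - 1/203 = 30552/20503

Sum = 30552/20503


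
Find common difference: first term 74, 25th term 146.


d = (aₙ - a₁)/(n-1)
= (146 - 74)/(25-1)
= 72/24 = 3

d = 3


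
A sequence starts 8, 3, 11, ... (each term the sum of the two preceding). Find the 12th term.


Computing iteratively: 8, 3, 11, 14, 25, 39, 64, 103, 167, 270, 437, 707
a_12 = 707

a_12 = 707


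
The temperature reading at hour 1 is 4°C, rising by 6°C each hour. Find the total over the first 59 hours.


aₙ = 4 + (59-1)×6 = 352
Sₙ = n(a₁+aₙ)/2 = 59×(4+352)/2
= 59×356/2 = 10502

S_59 = 10502


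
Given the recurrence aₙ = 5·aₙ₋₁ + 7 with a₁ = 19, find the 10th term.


Computing step by step:
a_1 = 19
a_2 = 102
a_3 = 517
a_4 = 2592
a_5 = 12967
a_6 = 64842
a_7 = 324217
a_8 = 1621092
a_9 = 8105467
a_10 = 40527342


a_10 = 40527342


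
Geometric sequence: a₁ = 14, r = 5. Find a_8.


aₙ = a₁·r^(n-1)
= 14×5^7
= 14×78125
= 1093750

a_8 = 1093750


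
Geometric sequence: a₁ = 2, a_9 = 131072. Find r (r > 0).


r^(n-1) = aₙ/a₁
r^8 = 131072/2 = 65536
r = 65536^(1/8)
= ±4; taking r > 0 gives r = 4

r = 4


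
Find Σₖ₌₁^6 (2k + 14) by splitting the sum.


Σ(2k+14) = 2·Σk + 14·n
= 2·21 + 14·6
= 42 + 84 = 126

Σ = 126


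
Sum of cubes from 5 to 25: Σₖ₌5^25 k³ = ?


Σₖ₌5^25 k³ = [25·26/2]² − [4·5/2]²
= 105625 − 100 = 105525

Σk³ = 105525


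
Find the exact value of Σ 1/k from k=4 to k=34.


Σₖ₌4^34 1/k = 1/4 + 1/5 + 1/6 + ... + 1/34
= 29994937019149/13127595717600
≈ 2.2849

Sum = 29994937019149/13127595717600 ≈ 2.2849


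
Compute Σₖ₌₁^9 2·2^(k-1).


Sₙ = 2×(2^9 - 1)/(2 - 1)
= 2×(512 - 1)/1
= 2×511/1
= 1022

S_9 = 1022


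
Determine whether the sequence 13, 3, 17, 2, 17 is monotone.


Differences: -10, 14, -15, 15
Difference at position 2 is +14 (> 0) but position 1 is -10 (< 0) — sequence both rises and falls
→ NOT monotonic

Not monotonic


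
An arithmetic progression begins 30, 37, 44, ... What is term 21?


aₙ = a₁ + (n-1)d
= 30 + (21-1)×7
= 30 + 140
= 170

a_21 = 170


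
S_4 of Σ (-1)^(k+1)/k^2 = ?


S = 1 - 1/4 + 1/9 - 1/16
= 0.7986
(Full series converges to +π²/12 ≈ +0.8225)

S_4 = 0.7986


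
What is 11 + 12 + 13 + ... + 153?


Σₖ₌11^153 k = Σₖ₌₁^153 k − Σₖ₌₁^10 k
= 153·154/2 − 10·11/2
= 11781 − 55 = 11726

Σk = 11726


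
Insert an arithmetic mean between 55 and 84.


AM = (55 + 84)/2 = 139/2 = 69.5

AM = 69.5


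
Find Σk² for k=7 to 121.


Σₖ₌7^121 k² = Σₖ₌₁^121 k² − Σₖ₌₁^6 k²
= 121·122·243/6 − 6·7·13/6
= 597861 − 91 = 597770

Σk² = 597770


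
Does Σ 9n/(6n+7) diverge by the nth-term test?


lim(n→∞) 9n/(6n+7) = 9/6 = 3/2  (divide numerator and denominator by n)
lim aₙ = 3/2 ≠ 0 → series DIVERGES

Diverges (lim aₙ = 3/2 ≠ 0)


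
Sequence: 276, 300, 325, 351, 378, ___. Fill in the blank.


Pattern: triangular numbers: n(n+1)/2
Terms: 276, 300, 325, 351, 378
Next term = 406

Next term = 406


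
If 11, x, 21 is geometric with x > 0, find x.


GM = √(11×21) = √231 = 15.1987

GM = 15.1987


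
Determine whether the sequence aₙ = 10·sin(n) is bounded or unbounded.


For all n, -1 ≤ sin(n) ≤ 1, so -10 ≤ 10·sin(n) ≤ 10
Lower bound: -10, Upper bound: 10
The sequence IS bounded

Bounded (-10 ≤ aₙ ≤ 10)


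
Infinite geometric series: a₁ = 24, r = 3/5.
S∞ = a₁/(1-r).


S∞ = a₁/(1-r) = 24/(1 - 3/5)
= 24/(2/5)
= 60

S∞ = 60


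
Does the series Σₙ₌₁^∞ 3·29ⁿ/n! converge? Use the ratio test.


aₙ = 3·29^n/n!
a_{n+1}/aₙ = 29^(n+1)/(n+1)! × n!/29^n  (constant 3 cancels)
= 29/(n+1)
L = lim(n→∞) 29/(n+1) = 0
L < 1 → series CONVERGES

Converges (ratio test: L = 0 < 1)


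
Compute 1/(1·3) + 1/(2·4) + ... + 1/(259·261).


1/(k(k+2)) = (1/2)·(1/k - 1/(k+2)) (partial fractions)
Telescoping: Σ = (1/2)·(1 + 1/2 - 1/260 - 1/261) = 101269/135720

Sum = 101269/135720


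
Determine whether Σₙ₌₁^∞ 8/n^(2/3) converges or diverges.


p-series test: Σ c/n^p converges if p > 1, diverges if p ≤ 1 (constant c > 0 doesn't affect convergence).
p = 2/3
2/3 ≤ 1 → DIVERGES

Diverges (p = 2/3 ≤ 1)


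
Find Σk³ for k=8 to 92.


Σₖ₌8^92 k³ = [92·93/2]² − [7·8/2]²
= 18301284 − 784 = 18300500

Σk³ = 18300500


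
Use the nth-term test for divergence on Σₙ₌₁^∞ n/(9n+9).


lim(n→∞) n/(9n+9) = 1/9 = 1/9  (divide numerator and denominator by n)
lim aₙ = 1/9 ≠ 0 → series DIVERGES

Diverges (lim aₙ = 1/9 ≠ 0)


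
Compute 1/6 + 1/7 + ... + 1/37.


Σₖ₌6^37 1/k = 1/6 + 1/7 + 1/8 + ... + 1/37
= 931735791926593/485721041551200
≈ 1.9183

Sum = 931735791926593/485721041551200 ≈ 1.9183


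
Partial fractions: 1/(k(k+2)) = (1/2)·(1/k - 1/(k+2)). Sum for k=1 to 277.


1/(k(k+2)) = (1/2)·(1/k - 1/(k+2)) (partial fractions)
Telescoping: Σ = (1/2)·(1 + 1/2 - 1/278 - 1/279) = 57893/77562

Sum = 57893/77562


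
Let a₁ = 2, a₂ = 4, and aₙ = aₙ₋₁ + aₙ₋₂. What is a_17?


Computing iteratively: 2, 4, 6, 10, 16, 26, 42, 68, 110, 178, 288, 466, ...
a_17 = 5168

a_17 = 5168


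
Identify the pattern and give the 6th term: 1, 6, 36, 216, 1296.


Pattern: geometric (r=6)
Terms: 1, 6, 36, 216, 1296
Next term = 7776

Next term = 7776


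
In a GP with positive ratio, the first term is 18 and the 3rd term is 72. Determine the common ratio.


r^(n-1) = aₙ/a₁
r^2 = 72/18 = 4
r = 4^(1/2)
= ±2; taking r > 0 gives r = 2

r = 2


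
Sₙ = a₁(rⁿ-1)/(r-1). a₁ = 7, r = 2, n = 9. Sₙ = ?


Sₙ = 7×(2^9 - 1)/(2 - 1)
= 7×(512 - 1)/1
= 7×511/1
= 3577

S_9 = 3577


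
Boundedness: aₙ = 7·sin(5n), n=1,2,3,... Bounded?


For all n, -1 ≤ sin(5n) ≤ 1, so -7 ≤ 7·sin(5n) ≤ 7
Lower bound: -7, Upper bound: 7
The sequence IS bounded

Bounded (-7 ≤ aₙ ≤ 7)


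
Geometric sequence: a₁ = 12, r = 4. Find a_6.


aₙ = a₁·r^(n-1)
= 12×4^5
= 12×1024
= 12288

a_6 = 12288


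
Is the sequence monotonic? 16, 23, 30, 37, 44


Differences: 7, 7, 7, 7
All differences > 0 → strictly INCREASING

Monotonically increasing


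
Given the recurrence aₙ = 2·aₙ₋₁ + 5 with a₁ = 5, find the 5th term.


Computing step by step:
a_1 = 5
a_2 = 15
a_3 = 35
a_4 = 75
a_5 = 155


a_5 = 155


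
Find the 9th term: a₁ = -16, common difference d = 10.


aₙ = a₁ + (n-1)d
= -16 + (9-1)×10
= -16 + 80
= 64

a_9 = 64


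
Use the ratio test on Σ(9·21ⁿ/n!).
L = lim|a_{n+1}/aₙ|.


aₙ = 9·21^n/n!
a_{n+1}/aₙ = 21^(n+1)/(n+1)! × n!/21^n  (constant 9 cancels)
= 21/(n+1)
L = lim(n→∞) 21/(n+1) = 0
L < 1 → series CONVERGES

Converges (ratio test: L = 0 < 1)


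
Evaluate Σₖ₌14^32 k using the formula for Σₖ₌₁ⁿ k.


Σₖ₌14^32 k = Σₖ₌₁^32 k − Σₖ₌₁^13 k
= 32·33/2 − 13·14/2
= 528 − 91 = 437

Σk = 437


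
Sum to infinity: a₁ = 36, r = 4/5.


S∞ = a₁/(1-r) = 36/(1 - 4/5)
= 36/(1/5)
= 180

S∞ = 180


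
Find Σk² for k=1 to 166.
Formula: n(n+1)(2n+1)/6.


n = 166
n(n+1)(2n+1)/6 = 166×167×333/6
= 9231426/6 = 1538571

Σk² = 1538571


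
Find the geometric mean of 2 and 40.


GM = √(2×40) = √80 = 8.9443

GM = 8.9443


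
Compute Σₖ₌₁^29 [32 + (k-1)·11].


aₙ = 32 + (29-1)×11 = 340
Sₙ = n(a₁+aₙ)/2 = 29×(32+340)/2
= 29×372/2 = 5394

S_29 = 5394


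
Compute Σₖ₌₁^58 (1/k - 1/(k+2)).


Telescoping with gap 2: two head and two tail terms survive.
= (1 + 1/2) - (1/59 + 1/60)
= 3/2 - 1/59 - 1/60 = 5191/3540

Sum = 5191/3540


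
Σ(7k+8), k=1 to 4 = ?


Σ(7k+8) = 7·Σk + 8·n
= 7·10 + 8·4
= 70 + 32 = 102

Σ = 102


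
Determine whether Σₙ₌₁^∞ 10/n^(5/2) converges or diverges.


p-series test: Σ c/n^p converges if p > 1, diverges if p ≤ 1 (constant c > 0 doesn't affect convergence).
p = 5/2
5/2 > 1 → CONVERGES

Converges (p = 5/2 > 1)


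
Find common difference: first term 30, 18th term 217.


d = (aₙ - a₁)/(n-1)
= (217 - 30)/(18-1)
= 187/17 = 11

d = 11


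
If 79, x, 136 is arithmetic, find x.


AM = (79 + 136)/2 = 215/2 = 107.5

AM = 107.5


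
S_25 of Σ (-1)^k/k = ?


S = -1 + 1/2 - 1/3 + 1/4 - 1/5 + 1/6 - 1/7 + 1/8 ± ...
= -0.7127
(Full series converges to -ln(2) ≈ -0.6931)

S_25 = -0.7127


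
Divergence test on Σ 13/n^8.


lim(n→∞) 13/n^8 = 0
lim aₙ = 0 → nth-term test is INCONCLUSIVE
(Need other tests; this is actually a convergent p-series with p=8 > 1)

Inconclusive (lim aₙ = 0; need another test)


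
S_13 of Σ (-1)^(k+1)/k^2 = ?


S = 1 - 1/4 + 1/9 - 1/16 + 1/25 - 1/36 + 1/49 - 1/64 ± ...
= 0.8252
(Full series converges to +π²/12 ≈ +0.8225)

S_13 = 0.8252


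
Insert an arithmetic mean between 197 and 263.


AM = (197 + 263)/2 = 460/2 = 230

AM = 230


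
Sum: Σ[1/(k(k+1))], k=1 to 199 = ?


1/(k(k+1)) = 1/k - 1/(k+1) (partial fractions)
Telescoping: Σ = 1 - 1/200 = 199/200

Sum = 199/200


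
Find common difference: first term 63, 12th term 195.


d = (aₙ - a₁)/(n-1)
= (195 - 63)/(12-1)
= 132/11 = 12

d = 12


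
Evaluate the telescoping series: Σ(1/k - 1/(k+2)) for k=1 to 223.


Telescoping with gap 2: two head and two tail terms survive.
= (1 + 1/2) - (1/224 + 1/225)
= 3/2 - 1/224 - 1/225 = 75151/50400

Sum = 75151/50400


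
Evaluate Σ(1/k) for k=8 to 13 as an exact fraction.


Σₖ₌8^13 1/k = 1/8 + 1/9 + 1/10 + 1/11 + 1/12 + 1/13
= 30233/51480
≈ 0.5873

Sum = 30233/51480 ≈ 0.5873


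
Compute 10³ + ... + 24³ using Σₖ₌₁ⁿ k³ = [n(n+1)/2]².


Σₖ₌10^24 k³ = [24·25/2]² − [9·10/2]²
= 90000 − 2025 = 87975

Σk³ = 87975


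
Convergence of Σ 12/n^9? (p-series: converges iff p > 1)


p-series test: Σ c/n^p converges if p > 1, diverges if p ≤ 1 (constant c > 0 doesn't affect convergence).
p = 9
9 > 1 → CONVERGES

Converges (p = 9 > 1)


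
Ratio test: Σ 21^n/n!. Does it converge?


aₙ = 21^n/n!
a_{n+1}/aₙ = 21^(n+1)/(n+1)! × n!/21^n
= 21/(n+1)
L = lim(n→∞) 21/(n+1) = 0
L < 1 → series CONVERGES

Converges (ratio test: L = 0 < 1)


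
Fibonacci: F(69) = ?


Fibonacci sequence: 1, 1, 2, 3, 5, 8, 13, 21, 34, 55, 89, ...
F(69) = 117669030460994

F(69) = 117669030460994


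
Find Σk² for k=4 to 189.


Σₖ₌4^189 k² = Σₖ₌₁^189 k² − Σₖ₌₁^3 k²
= 189·190·379/6 − 3·4·7/6
= 2268315 − 14 = 2268301

Σk² = 2268301


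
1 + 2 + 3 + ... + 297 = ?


n(n+1)/2 = 297×298/2 = 88506/2 = 44253

Σk = 44253


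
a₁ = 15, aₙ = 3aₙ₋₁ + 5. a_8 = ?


Computing step by step:
a_1 = 15
a_2 = 50
a_3 = 155
a_4 = 470
a_5 = 1415
a_6 = 4250
a_7 = 12755
a_8 = 38270


a_8 = 38270


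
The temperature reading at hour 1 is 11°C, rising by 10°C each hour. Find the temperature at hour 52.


aₙ = a₁ + (n-1)d
= 11 + (52-1)×10
= 11 + 510
= 521

a_52 = 521


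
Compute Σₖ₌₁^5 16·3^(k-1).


Sₙ = 16×(3^5 - 1)/(3 - 1)
= 16×(243 - 1)/2
= 16×242/2
= 1936

S_5 = 1936


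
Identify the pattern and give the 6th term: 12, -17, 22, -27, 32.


Pattern: alternating sign, magnitude arithmetic (d=5)
Terms: 12, -17, 22, -27, 32
Next term = -37

Next term = -37


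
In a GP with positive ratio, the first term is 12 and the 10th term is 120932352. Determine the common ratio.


r^(n-1) = aₙ/a₁
r^9 = 120932352/12 = 10077696
r = 10077696^(1/9)
= 6

r = 6


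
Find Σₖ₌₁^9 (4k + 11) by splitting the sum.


Σ(4k+11) = 4·Σk + 11·n
= 4·45 + 11·9
= 180 + 99 = 279

Σ = 279


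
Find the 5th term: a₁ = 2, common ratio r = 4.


aₙ = a₁·r^(n-1)
= 2×4^4
= 2×256
= 512

a_5 = 512


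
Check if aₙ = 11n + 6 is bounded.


aₙ = 11n + 6 → as n→∞, aₙ→∞
No finite upper bound exists
The sequence is UNBOUNDED

Unbounded (aₙ → ∞ as n → ∞)


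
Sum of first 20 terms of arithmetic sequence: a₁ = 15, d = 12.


aₙ = 15 + (20-1)×12 = 243
Sₙ = n(a₁+aₙ)/2 = 20×(15+243)/2
= 20×258/2 = 2580

S_20 = 2580


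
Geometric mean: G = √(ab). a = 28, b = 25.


GM = √(28×25) = √700 = 26.4575

GM = 26.4575


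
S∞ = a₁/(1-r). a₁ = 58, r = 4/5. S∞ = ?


S∞ = a₁/(1-r) = 58/(1 - 4/5)
= 58/(1/5)
= 290

S∞ = 290


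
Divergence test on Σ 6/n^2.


lim(n→∞) 6/n^2 = 0
lim aₙ = 0 → nth-term test is INCONCLUSIVE
(Need other tests; this is actually a convergent p-series with p=2 > 1)

Inconclusive (lim aₙ = 0; need another test)


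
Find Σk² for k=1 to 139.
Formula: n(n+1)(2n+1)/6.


n = 139
n(n+1)(2n+1)/6 = 139×140×279/6
= 5429340/6 = 904890

Σk² = 904890


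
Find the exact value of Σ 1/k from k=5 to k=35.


Σₖ₌5^35 1/k = 1/5 + 1/6 + 1/7 + ... + 1/35
= 27088112253109/13127595717600
≈ 2.0634

Sum = 27088112253109/13127595717600 ≈ 2.0634


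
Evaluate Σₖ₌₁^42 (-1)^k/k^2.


S = -1 + 1/4 - 1/9 + 1/16 - 1/25 + 1/36 - 1/49 + 1/64 ± ...
= -0.8222
(Full series converges to -π²/12 ≈ -0.8225)

S_42 = -0.8222


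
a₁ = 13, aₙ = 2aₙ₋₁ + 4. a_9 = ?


Computing step by step:
a_1 = 13
a_2 = 30
a_3 = 64
a_4 = 132
a_5 = 268
a_6 = 540
a_7 = 1084
a_8 = 2172
a_9 = 4348


a_9 = 4348


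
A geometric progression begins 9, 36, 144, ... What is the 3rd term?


aₙ = a₁·r^(n-1)
= 9×4^2
= 9×16
= 144

a_3 = 144


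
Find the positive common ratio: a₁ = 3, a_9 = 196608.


r^(n-1) = aₙ/a₁
r^8 = 196608/3 = 65536
r = 65536^(1/8)
= ±4; taking r > 0 gives r = 4

r = 4


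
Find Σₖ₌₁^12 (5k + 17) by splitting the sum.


Σ(5k+17) = 5·Σk + 17·n
= 5·78 + 17·12
= 390 + 204 = 594

Σ = 594


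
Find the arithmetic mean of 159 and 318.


AM = (159 + 318)/2 = 477/2 = 238.5

AM = 238.5


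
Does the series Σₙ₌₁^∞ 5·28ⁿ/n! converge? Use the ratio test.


aₙ = 5·28^n/n!
a_{n+1}/aₙ = 28^(n+1)/(n+1)! × n!/28^n  (constant 5 cancels)
= 28/(n+1)
L = lim(n→∞) 28/(n+1) = 0
L < 1 → series CONVERGES

Converges (ratio test: L = 0 < 1)


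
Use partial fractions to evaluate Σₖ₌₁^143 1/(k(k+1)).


1/(k(k+1)) = 1/k - 1/(k+1) (partial fractions)
Telescoping: Σ = 1 - 1/144 = 143/144

Sum = 143/144


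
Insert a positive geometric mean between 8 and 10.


GM = √(8×10) = √80 = 8.9443

GM = 8.9443


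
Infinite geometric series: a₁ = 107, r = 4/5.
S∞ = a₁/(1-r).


S∞ = a₁/(1-r) = 107/(1 - 4/5)
= 107/(1/5)
= 535

S∞ = 535


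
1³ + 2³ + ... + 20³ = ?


n(n+1)/2 = 20×21/2 = 210
Σk³ = 210² = 44100

Σk³ = 44100


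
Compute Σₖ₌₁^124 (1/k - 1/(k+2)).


Telescoping with gap 2: two head and two tail terms survive.
= (1 + 1/2) - (1/125 + 1/126)
= 3/2 - 1/125 - 1/126 = 11687/7875

Sum = 11687/7875


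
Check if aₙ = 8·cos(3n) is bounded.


For all n, -1 ≤ cos(3n) ≤ 1, so -8 ≤ 8·cos(3n) ≤ 8
Lower bound: -8, Upper bound: 8
The sequence IS bounded

Bounded (-8 ≤ aₙ ≤ 8)


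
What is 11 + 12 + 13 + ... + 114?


Σₖ₌11^114 k = Σₖ₌₁^114 k − Σₖ₌₁^10 k
= 114·115/2 − 10·11/2
= 6555 − 55 = 6500

Σk = 6500


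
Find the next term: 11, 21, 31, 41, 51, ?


Pattern: arithmetic (d=10)
Terms: 11, 21, 31, 41, 51
Next term = 61

Next term = 61


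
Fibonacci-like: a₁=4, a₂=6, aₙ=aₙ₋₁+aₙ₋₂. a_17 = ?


Computing iteratively: 4, 6, 10, 16, 26, 42, 68, 110, 178, 288, 466, 754, ...
a_17 = 8362

a_17 = 8362


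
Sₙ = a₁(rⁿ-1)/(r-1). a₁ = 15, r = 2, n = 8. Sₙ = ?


Sₙ = 15×(2^8 - 1)/(2 - 1)
= 15×(256 - 1)/1
= 15×255/1
= 3825

S_8 = 3825


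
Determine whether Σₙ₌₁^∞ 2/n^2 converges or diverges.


p-series test: Σ c/n^p converges if p > 1, diverges if p ≤ 1 (constant c > 0 doesn't affect convergence).
p = 2
2 > 1 → CONVERGES

Converges (p = 2 > 1)


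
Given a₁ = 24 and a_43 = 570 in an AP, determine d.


d = (aₙ - a₁)/(n-1)
= (570 - 24)/(43-1)
= 546/42 = 13

d = 13


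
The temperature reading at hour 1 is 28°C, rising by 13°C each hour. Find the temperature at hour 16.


aₙ = a₁ + (n-1)d
= 28 + (16-1)×13
= 28 + 195
= 223

a_16 = 223


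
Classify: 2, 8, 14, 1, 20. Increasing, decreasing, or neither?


Differences: 6, 6, -13, 19
Difference at position 1 is +6 (> 0) but position 3 is -13 (< 0) — sequence both rises and falls
→ NOT monotonic

Not monotonic


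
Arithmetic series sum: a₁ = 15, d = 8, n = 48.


aₙ = 15 + (48-1)×8 = 391
Sₙ = n(a₁+aₙ)/2 = 48×(15+391)/2
= 48×406/2 = 9744

S_48 = 9744


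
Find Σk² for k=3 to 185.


Σₖ₌3^185 k² = Σₖ₌₁^185 k² − Σₖ₌₁^2 k²
= 185·186·371/6 − 2·3·5/6
= 2127685 − 5 = 2127680

Σk² = 2127680


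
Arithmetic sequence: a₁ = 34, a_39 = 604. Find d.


d = (aₙ - a₁)/(n-1)
= (604 - 34)/(39-1)
= 570/38 = 15

d = 15


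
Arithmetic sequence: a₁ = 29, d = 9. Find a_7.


aₙ = a₁ + (n-1)d
= 29 + (7-1)×9
= 29 + 54
= 83

a_7 = 83


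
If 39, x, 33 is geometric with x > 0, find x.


GM = √(39×33) = √1287 = 35.8748

GM = 35.8748


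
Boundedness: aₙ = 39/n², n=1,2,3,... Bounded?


a₁ = 39, a₂ = 39/4, a₃ = 39/9, ...
0 < aₙ ≤ 39 for all n ≥ 1
The sequence IS bounded

Bounded (0 < aₙ ≤ 39)


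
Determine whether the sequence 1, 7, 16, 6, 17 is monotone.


Differences: 6, 9, -10, 11
Difference at position 1 is +6 (> 0) but position 3 is -10 (< 0) — sequence both rises and falls
→ NOT monotonic

Not monotonic


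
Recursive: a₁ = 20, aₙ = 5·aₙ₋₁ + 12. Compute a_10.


Computing step by step:
a_1 = 20
a_2 = 112
a_3 = 572
a_4 = 2872
a_5 = 14372
a_6 = 71872
a_7 = 359372
a_8 = 1796872
a_9 = 8984372
a_10 = 44921872


a_10 = 44921872


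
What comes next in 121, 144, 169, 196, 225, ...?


Pattern: perfect squares: n²
Terms: 121, 144, 169, 196, 225
Next term = 256

Next term = 256


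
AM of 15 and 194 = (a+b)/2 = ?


AM = (15 + 194)/2 = 209/2 = 104.5

AM = 104.5


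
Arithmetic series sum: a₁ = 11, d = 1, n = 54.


aₙ = 11 + (54-1)×1 = 64
Sₙ = n(a₁+aₙ)/2 = 54×(11+64)/2
= 54×75/2 = 2025

S_54 = 2025


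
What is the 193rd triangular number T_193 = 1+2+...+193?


n(n+1)/2 = 193×194/2 = 37442/2 = 18721

Σk = 18721


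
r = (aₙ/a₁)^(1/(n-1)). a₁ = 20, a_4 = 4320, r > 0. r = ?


r^(n-1) = aₙ/a₁
r^3 = 4320/20 = 216
r = 216^(1/3)
= 6

r = 6


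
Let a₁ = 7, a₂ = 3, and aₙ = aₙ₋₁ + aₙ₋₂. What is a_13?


Computing iteratively: 7, 3, 10, 13, 23, 36, 59, 95, 154, 249, 403, 652, ...
a_13 = 1055

a_13 = 1055


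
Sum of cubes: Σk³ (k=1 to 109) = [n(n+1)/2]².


n(n+1)/2 = 109×110/2 = 5995
Σk³ = 5995² = 35940025

Σk³ = 35940025


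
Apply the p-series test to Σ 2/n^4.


p-series test: Σ c/n^p converges if p > 1, diverges if p ≤ 1 (constant c > 0 doesn't affect convergence).
p = 4
4 > 1 → CONVERGES

Converges (p = 4 > 1)


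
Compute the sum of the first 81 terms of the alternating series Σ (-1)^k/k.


S = -1 + 1/2 - 1/3 + 1/4 - 1/5 + 1/6 - 1/7 + 1/8 ± ...
= -0.6993
(Full series converges to -ln(2) ≈ -0.6931)

S_81 = -0.6993


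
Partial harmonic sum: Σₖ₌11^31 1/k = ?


Σₖ₌11^31 1/k = 1/11 + 1/12 + 1/13 + ... + 1/31
= 79297546204567/72201776446800
≈ 1.0983

Sum = 79297546204567/72201776446800 ≈ 1.0983


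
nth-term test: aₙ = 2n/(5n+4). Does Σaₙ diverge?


lim(n→∞) 2n/(5n+4) = 2/5 = 2/5  (divide numerator and denominator by n)
lim aₙ = 2/5 ≠ 0 → series DIVERGES

Diverges (lim aₙ = 2/5 ≠ 0)


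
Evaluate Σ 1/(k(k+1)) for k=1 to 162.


1/(k(k+1)) = 1/k - 1/(k+1) (partial fractions)
Telescoping: Σ = 1 - 1/163 = 162/163

Sum = 162/163
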